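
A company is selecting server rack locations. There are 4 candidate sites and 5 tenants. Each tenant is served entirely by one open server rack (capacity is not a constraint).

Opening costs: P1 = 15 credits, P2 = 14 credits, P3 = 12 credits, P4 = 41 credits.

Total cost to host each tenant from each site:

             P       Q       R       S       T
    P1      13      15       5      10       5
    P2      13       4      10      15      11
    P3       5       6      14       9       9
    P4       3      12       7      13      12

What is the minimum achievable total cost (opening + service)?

Minimum total cost: 55

For any fixed open set, each tenant goes to its cheapest open site; total = fixed + service.
{P3}: P→P3 5, Q→P3 6, R→P3 14, S→P3 9, T→P3 9. Service 43; fixed 12; total 55.
{P1, P3}: P→P3 5, Q→P3 6, R→P1 5, S→P3 9, T→P1 5. Service 30; fixed 27; total 57.
{P1}: service 48 + fixed 15 = 63
{P1, P2, P3, P4}: service 26 + fixed 82 = 108
No other subset beats 55.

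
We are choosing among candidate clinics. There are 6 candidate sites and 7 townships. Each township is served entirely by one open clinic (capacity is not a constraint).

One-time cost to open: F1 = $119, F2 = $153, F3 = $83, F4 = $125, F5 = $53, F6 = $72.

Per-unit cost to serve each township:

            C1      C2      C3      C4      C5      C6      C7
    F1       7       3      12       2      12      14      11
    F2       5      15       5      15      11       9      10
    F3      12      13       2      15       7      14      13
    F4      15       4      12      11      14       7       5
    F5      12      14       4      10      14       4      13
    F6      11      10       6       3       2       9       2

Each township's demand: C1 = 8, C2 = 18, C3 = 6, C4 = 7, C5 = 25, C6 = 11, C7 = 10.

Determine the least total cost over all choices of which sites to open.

For any fixed open set, each township goes to its cheapest open site; total = fixed + service.
{F1, F5, F6}: C1→F1 7·8=56, C2→F1 3·18=54, C3→F5 4·6=24, C4→F1 2·7=14, C5→F6 2·25=50, C6→F5 4·11=44, C7→F6 2·10=20. Service 262; fixed 244; total 506.
{F1, F6}: service 329 + fixed 191 = 520
{F5, F6}: service 427 + fixed 125 = 552
{F1, F2, F3, F4, F5, F6}: service 234 + fixed 605 = 839
No other subset beats 506.

Minimum total cost: 506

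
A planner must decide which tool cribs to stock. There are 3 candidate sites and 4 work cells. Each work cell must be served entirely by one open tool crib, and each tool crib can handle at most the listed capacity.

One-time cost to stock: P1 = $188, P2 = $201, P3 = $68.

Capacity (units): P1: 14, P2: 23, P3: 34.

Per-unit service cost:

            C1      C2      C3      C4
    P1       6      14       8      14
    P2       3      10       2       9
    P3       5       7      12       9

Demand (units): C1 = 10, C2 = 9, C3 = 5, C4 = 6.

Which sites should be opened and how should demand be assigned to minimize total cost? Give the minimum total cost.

Minimum total cost: 295

Open {P3}: C1→P3 5·10=50, C2→P3 7·9=63, C3→P3 12·5=60, C4→P3 9·6=54.
Loads: P3 carries 30/34. Service 227; fixed 68; total 295.
Next best feasible plan costs 426.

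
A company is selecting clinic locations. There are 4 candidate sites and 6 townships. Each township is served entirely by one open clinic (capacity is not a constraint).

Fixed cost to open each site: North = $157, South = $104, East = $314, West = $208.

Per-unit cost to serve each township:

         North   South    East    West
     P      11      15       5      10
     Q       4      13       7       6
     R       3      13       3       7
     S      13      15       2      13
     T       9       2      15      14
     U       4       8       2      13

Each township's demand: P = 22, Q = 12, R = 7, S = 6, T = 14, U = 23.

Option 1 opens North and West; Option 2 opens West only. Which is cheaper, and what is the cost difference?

Option 1 is cheaper by 172.

Option 1: {North, West}: P→West 10·22=220, Q→North 4·12=48, R→North 3·7=21, S→North 13·6=78, T→North 9·14=126, U→North 4·23=92. Service 585; fixed 365; total 950.
Option 2: {West}: P→West 10·22=220, Q→West 6·12=72, R→West 7·7=49, S→West 13·6=78, T→West 14·14=196, U→West 13·23=299. Service 914; fixed 208; total 1122.
Difference: |950 − 1122| = 172.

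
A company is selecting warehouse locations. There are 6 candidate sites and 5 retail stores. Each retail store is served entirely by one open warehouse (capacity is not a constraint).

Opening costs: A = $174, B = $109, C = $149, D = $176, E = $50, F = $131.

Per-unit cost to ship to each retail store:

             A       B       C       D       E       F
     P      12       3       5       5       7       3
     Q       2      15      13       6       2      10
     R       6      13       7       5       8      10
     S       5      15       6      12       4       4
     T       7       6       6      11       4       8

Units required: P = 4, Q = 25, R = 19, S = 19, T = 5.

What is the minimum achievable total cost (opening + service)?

Minimum total cost: 376

For any fixed open set, each retail store goes to its cheapest open site; total = fixed + service.
{E}: P→E 7·4=28, Q→E 2·25=50, R→E 8·19=152, S→E 4·19=76, T→E 4·5=20. Service 326; fixed 50; total 376.
{B, E}: service 310 + fixed 159 = 469
{D, E}: service 261 + fixed 226 = 487
{A, B, C, D, E, F}: service 253 + fixed 789 = 1042
No other subset beats 376.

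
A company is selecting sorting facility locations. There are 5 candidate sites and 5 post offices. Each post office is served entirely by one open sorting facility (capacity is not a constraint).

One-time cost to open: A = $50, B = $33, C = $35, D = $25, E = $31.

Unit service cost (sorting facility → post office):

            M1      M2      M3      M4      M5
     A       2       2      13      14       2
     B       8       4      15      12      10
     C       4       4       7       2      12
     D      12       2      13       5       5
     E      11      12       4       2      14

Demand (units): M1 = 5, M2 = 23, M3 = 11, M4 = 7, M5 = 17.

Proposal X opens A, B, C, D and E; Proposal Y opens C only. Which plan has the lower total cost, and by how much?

Proposal X is cheaper by 120.

Proposal X: {A, B, C, D, E}: M1→A 2·5=10, M2→A 2·23=46, M3→E 4·11=44, M4→C 2·7=14, M5→A 2·17=34. Service 148; fixed 174; total 322.
Proposal Y: {C}: M1→C 4·5=20, M2→C 4·23=92, M3→C 7·11=77, M4→C 2·7=14, M5→C 12·17=204. Service 407; fixed 35; total 442.
Difference: |322 − 442| = 120.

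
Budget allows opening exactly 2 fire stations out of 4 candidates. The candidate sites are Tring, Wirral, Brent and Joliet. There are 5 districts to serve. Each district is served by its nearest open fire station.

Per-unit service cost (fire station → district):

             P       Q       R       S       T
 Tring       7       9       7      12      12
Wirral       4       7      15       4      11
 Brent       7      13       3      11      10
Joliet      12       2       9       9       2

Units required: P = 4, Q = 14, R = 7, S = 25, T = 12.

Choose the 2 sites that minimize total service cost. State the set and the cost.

Choose Wirral and Joliet; total service cost 231.

With exactly 2 open, each district uses its cheapest among the chosen.
{Wirral, Joliet}: P→Wirral 4·4=16, Q→Joliet 2·14=28, R→Joliet 9·7=63, S→Wirral 4·25=100, T→Joliet 2·12=24. Service cost 231.
{Brent, Joliet}: service cost 326
{Tring, Joliet}: service cost 354
Among all 6 size-2 choices, {Wirral, Joliet} is lowest.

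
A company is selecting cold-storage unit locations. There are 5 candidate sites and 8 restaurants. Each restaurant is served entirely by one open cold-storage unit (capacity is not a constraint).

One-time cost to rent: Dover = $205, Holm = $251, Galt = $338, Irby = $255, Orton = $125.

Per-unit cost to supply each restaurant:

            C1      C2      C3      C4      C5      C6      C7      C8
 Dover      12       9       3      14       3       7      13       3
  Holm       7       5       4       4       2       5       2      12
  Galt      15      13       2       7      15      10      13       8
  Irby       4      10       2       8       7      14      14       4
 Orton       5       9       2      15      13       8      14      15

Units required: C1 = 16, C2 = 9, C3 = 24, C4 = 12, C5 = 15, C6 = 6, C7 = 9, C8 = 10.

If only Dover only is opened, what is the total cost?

Total cost: 952

Each restaurant is assigned to its cheapest site among the open ones.
{Dover}: C1→Dover 12·16=192, C2→Dover 9·9=81, C3→Dover 3·24=72, C4→Dover 14·12=168, C5→Dover 3·15=45, C6→Dover 7·6=42, C7→Dover 13·9=117, C8→Dover 3·10=30. Service 747; fixed 205; total 952.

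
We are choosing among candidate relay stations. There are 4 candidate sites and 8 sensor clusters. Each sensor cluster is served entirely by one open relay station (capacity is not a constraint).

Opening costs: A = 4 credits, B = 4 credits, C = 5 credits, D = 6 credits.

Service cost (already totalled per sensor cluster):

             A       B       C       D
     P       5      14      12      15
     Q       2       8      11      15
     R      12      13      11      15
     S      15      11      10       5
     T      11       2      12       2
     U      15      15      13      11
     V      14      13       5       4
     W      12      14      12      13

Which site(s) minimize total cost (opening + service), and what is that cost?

For any fixed open set, each sensor cluster goes to its cheapest open site; total = fixed + service.
{A, D}: P→A 5, Q→A 2, R→A 12, S→D 5, T→D 2, U→D 11, V→D 4, W→A 12. Service 53; fixed 10; total 63.
{A, B, D}: P→A 5, Q→A 2, R→A 12, S→D 5, T→B 2, U→D 11, V→D 4, W→A 12. Service 53; fixed 14; total 67.
{A, C, D}: service 52 + fixed 15 = 67
{A, B, C, D}: P→A 5, Q→A 2, R→C 11, S→D 5, T→B 2, U→D 11, V→D 4, W→A 12. Service 52; fixed 19; total 71.
(All 15 nonempty subsets were checked; A and D is lowest.)

Open A and D; minimum total cost 63.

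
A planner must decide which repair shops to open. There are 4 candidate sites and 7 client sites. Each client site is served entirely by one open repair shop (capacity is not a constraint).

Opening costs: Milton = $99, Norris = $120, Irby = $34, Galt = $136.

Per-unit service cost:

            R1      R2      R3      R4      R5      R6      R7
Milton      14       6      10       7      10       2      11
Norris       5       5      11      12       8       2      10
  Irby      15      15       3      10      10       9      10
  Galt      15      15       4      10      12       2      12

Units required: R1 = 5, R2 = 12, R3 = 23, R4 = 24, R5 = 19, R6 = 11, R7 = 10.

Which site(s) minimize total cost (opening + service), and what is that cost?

For any fixed open set, each client site goes to its cheapest open site; total = fixed + service.
{Norris, Irby}: R1→Norris 5·5=25, R2→Norris 5·12=60, R3→Irby 3·23=69, R4→Irby 10·24=240, R5→Norris 8·19=152, R6→Norris 2·11=22, R7→Norris 10·10=100. Service 668; fixed 154; total 822.
{Milton, Irby}: service 691 + fixed 133 = 824
{Milton, Norris, Irby}: service 596 + fixed 253 = 849
{Milton, Norris, Irby, Galt}: R1→Norris 5·5=25, R2→Norris 5·12=60, R3→Irby 3·23=69, R4→Milton 7·24=168, R5→Norris 8·19=152, R6→Milton 2·11=22, R7→Norris 10·10=100. Service 596; fixed 389; total 985.
No other subset beats 822.

Open Norris and Irby; minimum total cost 822.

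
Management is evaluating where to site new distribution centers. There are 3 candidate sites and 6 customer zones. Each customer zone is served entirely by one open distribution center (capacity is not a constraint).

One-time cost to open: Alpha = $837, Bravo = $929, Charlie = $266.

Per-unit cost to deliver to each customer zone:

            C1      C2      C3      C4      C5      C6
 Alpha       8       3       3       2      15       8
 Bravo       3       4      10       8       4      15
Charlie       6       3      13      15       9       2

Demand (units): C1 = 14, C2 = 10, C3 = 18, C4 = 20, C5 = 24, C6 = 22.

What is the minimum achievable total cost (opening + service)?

For any fixed open set, each customer zone goes to its cheapest open site; total = fixed + service.
{Charlie}: C1→Charlie 6·14=84, C2→Charlie 3·10=30, C3→Charlie 13·18=234, C4→Charlie 15·20=300, C5→Charlie 9·24=216, C6→Charlie 2·22=44. Service 908; fixed 266; total 1174.
{Alpha, Charlie}: service 468 + fixed 1103 = 1571
{Alpha}: service 772 + fixed 837 = 1609
{Alpha, Bravo, Charlie}: C1→Bravo 3·14=42, C2→Alpha 3·10=30, C3→Alpha 3·18=54, C4→Alpha 2·20=40, C5→Bravo 4·24=96, C6→Charlie 2·22=44. Service 306; fixed 2032; total 2338.
No other subset beats 1174.

Minimum total cost: 1174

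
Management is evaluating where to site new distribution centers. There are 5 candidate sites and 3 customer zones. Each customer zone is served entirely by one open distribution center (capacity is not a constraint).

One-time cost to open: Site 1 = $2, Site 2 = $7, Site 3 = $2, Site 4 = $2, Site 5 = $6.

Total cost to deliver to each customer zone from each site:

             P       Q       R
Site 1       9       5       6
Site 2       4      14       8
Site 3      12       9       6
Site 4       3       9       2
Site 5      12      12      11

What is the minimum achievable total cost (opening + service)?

Minimum total cost: 14

For any fixed open set, each customer zone goes to its cheapest open site; total = fixed + service.
{Site 1, Site 4}: P→Site 4 3, Q→Site 1 5, R→Site 4 2. Service 10; fixed 4; total 14.
{Site 1, Site 3, Site 4}: P→Site 4 3, Q→Site 1 5, R→Site 4 2. Service 10; fixed 6; total 16.
{Site 4}: service 14 + fixed 2 = 16
{Site 1, Site 2, Site 3, Site 4, Site 5}: service 10 + fixed 19 = 29
No other subset beats 14.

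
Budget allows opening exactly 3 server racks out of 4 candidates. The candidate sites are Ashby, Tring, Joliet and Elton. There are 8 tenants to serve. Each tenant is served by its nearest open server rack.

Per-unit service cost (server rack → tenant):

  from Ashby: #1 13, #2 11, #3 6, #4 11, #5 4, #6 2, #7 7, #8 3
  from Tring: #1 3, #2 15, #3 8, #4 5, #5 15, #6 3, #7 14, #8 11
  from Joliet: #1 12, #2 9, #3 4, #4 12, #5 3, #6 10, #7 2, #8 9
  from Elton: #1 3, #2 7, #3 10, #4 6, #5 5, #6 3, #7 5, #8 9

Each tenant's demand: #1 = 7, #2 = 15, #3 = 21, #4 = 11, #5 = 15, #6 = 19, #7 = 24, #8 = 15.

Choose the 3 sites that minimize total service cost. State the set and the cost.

With exactly 3 open, each tenant uses its cheapest among the chosen.
{Ashby, Joliet, Elton}: #1→Elton 3·7=21, #2→Elton 7·15=105, #3→Joliet 4·21=84, #4→Elton 6·11=66, #5→Joliet 3·15=45, #6→Ashby 2·19=38, #7→Joliet 2·24=48, #8→Ashby 3·15=45. Service cost 452.
{Ashby, Tring, Joliet}: service cost 471
{Tring, Joliet, Elton}: service cost 550
Among all 4 size-3 choices, {Ashby, Joliet, Elton} is lowest.

Choose Ashby, Joliet and Elton; total service cost 452.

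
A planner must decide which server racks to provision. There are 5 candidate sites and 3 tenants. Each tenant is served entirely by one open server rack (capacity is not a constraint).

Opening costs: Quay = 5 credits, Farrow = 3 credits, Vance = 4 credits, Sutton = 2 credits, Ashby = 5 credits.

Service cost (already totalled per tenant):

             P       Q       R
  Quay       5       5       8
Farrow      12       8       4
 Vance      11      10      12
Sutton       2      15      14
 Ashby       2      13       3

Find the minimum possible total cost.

Minimum total cost: 19

For any fixed open set, each tenant goes to its cheapest open site; total = fixed + service.
{Farrow, Sutton}: P→Sutton 2, Q→Farrow 8, R→Farrow 4. Service 14; fixed 5; total 19.
{Quay, Ashby}: service 10 + fixed 10 = 20
{Quay, Farrow, Sutton}: service 11 + fixed 10 = 21
{Quay, Farrow, Vance, Sutton, Ashby}: service 10 + fixed 19 = 29
No other subset beats 19.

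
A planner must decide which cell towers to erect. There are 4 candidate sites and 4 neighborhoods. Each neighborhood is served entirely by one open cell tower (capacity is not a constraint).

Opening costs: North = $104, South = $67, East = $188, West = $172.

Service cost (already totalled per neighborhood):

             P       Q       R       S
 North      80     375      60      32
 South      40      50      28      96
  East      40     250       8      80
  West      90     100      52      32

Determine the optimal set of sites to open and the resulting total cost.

For any fixed open set, each neighborhood goes to its cheapest open site; total = fixed + service.
{South}: P→South 40, Q→South 50, R→South 28, S→South 96. Service 214; fixed 67; total 281.
{North, South}: P→South 40, Q→South 50, R→South 28, S→North 32. Service 150; fixed 171; total 321.
{South, West}: P→South 40, Q→South 50, R→South 28, S→West 32. Service 150; fixed 239; total 389.
{North, South, East, West}: P→South 40, Q→South 50, R→East 8, S→North 32. Service 130; fixed 531; total 661.
(All 15 nonempty subsets were checked; South only is lowest.)

Open South only; minimum total cost 281.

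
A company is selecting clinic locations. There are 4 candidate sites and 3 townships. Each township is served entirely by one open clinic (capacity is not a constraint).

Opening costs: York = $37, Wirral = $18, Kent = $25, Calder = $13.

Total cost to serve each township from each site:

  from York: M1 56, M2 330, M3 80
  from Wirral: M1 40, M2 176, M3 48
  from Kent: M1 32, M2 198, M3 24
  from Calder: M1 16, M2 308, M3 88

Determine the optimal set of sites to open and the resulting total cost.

For any fixed open set, each township goes to its cheapest open site; total = fixed + service.
{Wirral, Calder}: M1→Calder 16, M2→Wirral 176, M3→Wirral 48. Service 240; fixed 31; total 271.
{Wirral, Kent, Calder}: M1→Calder 16, M2→Wirral 176, M3→Kent 24. Service 216; fixed 56; total 272.
{Wirral, Kent}: M1→Kent 32, M2→Wirral 176, M3→Kent 24. Service 232; fixed 43; total 275.
{York, Wirral, Kent, Calder}: service 216 + fixed 93 = 309
No other subset beats 271.

Open Wirral and Calder; minimum total cost 271.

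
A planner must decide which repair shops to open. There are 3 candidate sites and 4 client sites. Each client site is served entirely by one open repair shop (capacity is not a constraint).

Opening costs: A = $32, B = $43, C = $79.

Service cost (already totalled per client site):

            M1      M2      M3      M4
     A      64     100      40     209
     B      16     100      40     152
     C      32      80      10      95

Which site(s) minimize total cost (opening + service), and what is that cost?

For any fixed open set, each client site goes to its cheapest open site; total = fixed + service.
{C}: M1→C 32, M2→C 80, M3→C 10, M4→C 95. Service 217; fixed 79; total 296.
{B, C}: service 201 + fixed 122 = 323
{A, C}: service 217 + fixed 111 = 328
{A, B, C}: service 201 + fixed 154 = 355
No other subset beats 296.

Open C only; minimum total cost 296.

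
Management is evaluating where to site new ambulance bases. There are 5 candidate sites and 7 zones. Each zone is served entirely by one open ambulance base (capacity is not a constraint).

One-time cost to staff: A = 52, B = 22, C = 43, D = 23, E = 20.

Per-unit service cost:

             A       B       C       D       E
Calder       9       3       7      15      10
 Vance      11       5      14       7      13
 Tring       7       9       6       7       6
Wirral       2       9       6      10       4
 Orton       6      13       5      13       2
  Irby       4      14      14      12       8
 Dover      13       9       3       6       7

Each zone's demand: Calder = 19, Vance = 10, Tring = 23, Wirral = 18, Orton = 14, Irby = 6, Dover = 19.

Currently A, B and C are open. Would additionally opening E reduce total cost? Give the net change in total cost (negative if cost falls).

Yes — net change −22 (cost falls by 22).

Current service cost with {A, B, C}: 432.
Adding E: each zone re-picks its cheapest; new service cost 390, saving 42.
Extra fixed cost: 20. Net change = 20 − 42 = -22.
(Totals: 549 → 527.)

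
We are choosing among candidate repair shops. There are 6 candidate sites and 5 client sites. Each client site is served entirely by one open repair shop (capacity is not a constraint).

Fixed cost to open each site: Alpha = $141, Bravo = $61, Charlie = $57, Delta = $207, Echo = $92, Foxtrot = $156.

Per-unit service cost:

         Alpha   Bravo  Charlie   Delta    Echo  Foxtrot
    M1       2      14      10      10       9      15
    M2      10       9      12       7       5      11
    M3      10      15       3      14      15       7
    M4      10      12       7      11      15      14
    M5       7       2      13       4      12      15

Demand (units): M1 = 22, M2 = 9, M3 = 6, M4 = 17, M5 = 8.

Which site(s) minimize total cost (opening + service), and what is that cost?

For any fixed open set, each client site goes to its cheapest open site; total = fixed + service.
{Alpha, Charlie}: M1→Alpha 2·22=44, M2→Alpha 10·9=90, M3→Charlie 3·6=18, M4→Charlie 7·17=119, M5→Alpha 7·8=56. Service 327; fixed 198; total 525.
{Alpha, Bravo, Charlie}: service 278 + fixed 259 = 537
{Alpha}: M1→Alpha 2·22=44, M2→Alpha 10·9=90, M3→Alpha 10·6=60, M4→Alpha 10·17=170, M5→Alpha 7·8=56. Service 420; fixed 141; total 561.
{Alpha, Bravo, Charlie, Delta, Echo, Foxtrot}: service 242 + fixed 714 = 956
No other subset beats 525.

Open Alpha and Charlie; minimum total cost 525.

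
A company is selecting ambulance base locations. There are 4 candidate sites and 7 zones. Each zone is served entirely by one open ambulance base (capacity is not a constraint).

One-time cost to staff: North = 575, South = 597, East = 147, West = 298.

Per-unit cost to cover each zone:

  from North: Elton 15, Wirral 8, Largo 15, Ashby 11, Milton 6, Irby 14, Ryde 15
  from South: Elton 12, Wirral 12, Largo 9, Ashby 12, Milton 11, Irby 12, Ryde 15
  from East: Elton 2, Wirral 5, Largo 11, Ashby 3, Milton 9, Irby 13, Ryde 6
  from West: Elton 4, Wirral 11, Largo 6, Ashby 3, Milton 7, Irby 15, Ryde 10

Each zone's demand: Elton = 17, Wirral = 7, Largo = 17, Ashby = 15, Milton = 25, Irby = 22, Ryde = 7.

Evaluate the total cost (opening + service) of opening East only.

Each zone is assigned to its cheapest site among the open ones.
{East}: Elton→East 2·17=34, Wirral→East 5·7=35, Largo→East 11·17=187, Ashby→East 3·15=45, Milton→East 9·25=225, Irby→East 13·22=286, Ryde→East 6·7=42. Service 854; fixed 147; total 1001.

Total cost: 1001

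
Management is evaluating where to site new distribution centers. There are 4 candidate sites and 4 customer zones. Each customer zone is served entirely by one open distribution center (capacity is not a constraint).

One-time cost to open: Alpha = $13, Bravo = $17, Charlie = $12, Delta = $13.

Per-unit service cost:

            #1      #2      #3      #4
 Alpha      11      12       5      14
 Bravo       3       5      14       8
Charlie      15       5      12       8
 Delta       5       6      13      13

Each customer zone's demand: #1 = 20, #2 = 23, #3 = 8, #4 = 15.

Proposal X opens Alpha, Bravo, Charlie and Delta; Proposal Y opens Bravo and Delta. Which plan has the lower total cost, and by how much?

Proposal X is cheaper by 39.

Proposal X: {Alpha, Bravo, Charlie, Delta}: #1→Bravo 3·20=60, #2→Bravo 5·23=115, #3→Alpha 5·8=40, #4→Bravo 8·15=120. Service 335; fixed 55; total 390.
Proposal Y: {Bravo, Delta}: #1→Bravo 3·20=60, #2→Bravo 5·23=115, #3→Delta 13·8=104, #4→Bravo 8·15=120. Service 399; fixed 30; total 429.
Difference: |390 − 429| = 39.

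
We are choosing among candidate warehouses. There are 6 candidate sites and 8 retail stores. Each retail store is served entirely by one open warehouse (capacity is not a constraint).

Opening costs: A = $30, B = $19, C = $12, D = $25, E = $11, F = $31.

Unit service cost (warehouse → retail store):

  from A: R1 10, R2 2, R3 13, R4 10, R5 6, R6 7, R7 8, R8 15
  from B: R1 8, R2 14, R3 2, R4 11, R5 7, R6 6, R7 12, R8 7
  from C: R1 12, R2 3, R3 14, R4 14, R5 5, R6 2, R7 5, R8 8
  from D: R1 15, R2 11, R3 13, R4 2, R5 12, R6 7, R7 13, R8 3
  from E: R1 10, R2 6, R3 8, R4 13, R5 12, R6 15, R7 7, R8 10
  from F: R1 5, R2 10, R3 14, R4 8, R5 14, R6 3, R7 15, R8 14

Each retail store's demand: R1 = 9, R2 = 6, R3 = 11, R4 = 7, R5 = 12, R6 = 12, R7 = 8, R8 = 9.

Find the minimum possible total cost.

Minimum total cost: 333

For any fixed open set, each retail store goes to its cheapest open site; total = fixed + service.
{B, C, D}: R1→B 8·9=72, R2→C 3·6=18, R3→B 2·11=22, R4→D 2·7=14, R5→C 5·12=60, R6→C 2·12=24, R7→C 5·8=40, R8→D 3·9=27. Service 277; fixed 56; total 333.
{B, C, D, F}: service 250 + fixed 87 = 337
{B, C, D, E}: R1→B 8·9=72, R2→C 3·6=18, R3→B 2·11=22, R4→D 2·7=14, R5→C 5·12=60, R6→C 2·12=24, R7→C 5·8=40, R8→D 3·9=27. Service 277; fixed 67; total 344.
{A, B, C, D, E, F}: service 244 + fixed 128 = 372
No other subset beats 333.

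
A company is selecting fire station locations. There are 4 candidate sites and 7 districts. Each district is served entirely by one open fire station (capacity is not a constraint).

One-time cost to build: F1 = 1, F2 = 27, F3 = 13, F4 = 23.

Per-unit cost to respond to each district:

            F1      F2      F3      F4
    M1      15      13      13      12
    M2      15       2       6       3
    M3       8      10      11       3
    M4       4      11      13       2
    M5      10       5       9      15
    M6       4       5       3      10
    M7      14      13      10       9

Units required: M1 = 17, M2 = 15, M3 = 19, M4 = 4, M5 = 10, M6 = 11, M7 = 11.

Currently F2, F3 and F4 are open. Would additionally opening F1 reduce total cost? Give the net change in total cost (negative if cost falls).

No — net change +1 (cost rises by 1).

Current service cost with {F2, F3, F4}: 481.
Adding F1: each district re-picks its cheapest; new service cost 481, saving 0.
Extra fixed cost: 1. Net change = 1 − 0 = 1.
(Totals: 544 → 545.)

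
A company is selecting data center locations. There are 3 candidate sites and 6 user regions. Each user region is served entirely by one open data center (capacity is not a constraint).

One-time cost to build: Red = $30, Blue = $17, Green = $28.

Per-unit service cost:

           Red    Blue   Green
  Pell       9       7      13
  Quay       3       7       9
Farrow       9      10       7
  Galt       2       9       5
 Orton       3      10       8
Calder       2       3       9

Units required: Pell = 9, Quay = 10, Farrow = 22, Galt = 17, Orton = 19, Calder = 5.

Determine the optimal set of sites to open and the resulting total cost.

Open Red, Blue and Green; minimum total cost 423.

For any fixed open set, each user region goes to its cheapest open site; total = fixed + service.
{Red, Blue, Green}: Pell→Blue 7·9=63, Quay→Red 3·10=30, Farrow→Green 7·22=154, Galt→Red 2·17=34, Orton→Red 3·19=57, Calder→Red 2·5=10. Service 348; fixed 75; total 423.
{Red, Green}: service 366 + fixed 58 = 424
{Red, Blue}: service 392 + fixed 47 = 439
{Blue}: Pell→Blue 7·9=63, Quay→Blue 7·10=70, Farrow→Blue 10·22=220, Galt→Blue 9·17=153, Orton→Blue 10·19=190, Calder→Blue 3·5=15. Service 711; fixed 17; total 728.
(All 7 nonempty subsets were checked; Red, Blue and Green is lowest.)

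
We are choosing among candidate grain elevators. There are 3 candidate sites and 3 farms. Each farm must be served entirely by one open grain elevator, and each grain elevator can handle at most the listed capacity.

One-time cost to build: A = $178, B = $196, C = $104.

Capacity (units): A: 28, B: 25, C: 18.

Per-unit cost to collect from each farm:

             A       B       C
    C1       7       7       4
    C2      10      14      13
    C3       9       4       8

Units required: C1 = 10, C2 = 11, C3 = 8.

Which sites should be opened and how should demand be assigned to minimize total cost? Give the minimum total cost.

Minimum total cost: 496

Open {A, C}: C1→C 4·10=40, C2→A 10·11=110, C3→C 8·8=64.
Loads: A carries 11/28, C carries 18/18. Service 214; fixed 282; total 496.
Next best feasible plan costs 504.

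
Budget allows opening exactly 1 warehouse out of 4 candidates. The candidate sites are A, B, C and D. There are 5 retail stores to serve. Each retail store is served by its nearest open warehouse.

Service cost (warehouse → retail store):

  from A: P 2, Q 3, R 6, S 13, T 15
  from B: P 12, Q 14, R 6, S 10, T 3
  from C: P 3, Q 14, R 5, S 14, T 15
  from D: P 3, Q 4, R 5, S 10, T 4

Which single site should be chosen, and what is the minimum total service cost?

With exactly 1 open, each retail store uses its cheapest among the chosen.
{D}: P→D 3, Q→D 4, R→D 5, S→D 10, T→D 4. Service cost 26.
{A}: service cost 39
{B}: service cost 45
Among all 4 size-1 choices, {D} is lowest.

Choose D only; total service cost 26.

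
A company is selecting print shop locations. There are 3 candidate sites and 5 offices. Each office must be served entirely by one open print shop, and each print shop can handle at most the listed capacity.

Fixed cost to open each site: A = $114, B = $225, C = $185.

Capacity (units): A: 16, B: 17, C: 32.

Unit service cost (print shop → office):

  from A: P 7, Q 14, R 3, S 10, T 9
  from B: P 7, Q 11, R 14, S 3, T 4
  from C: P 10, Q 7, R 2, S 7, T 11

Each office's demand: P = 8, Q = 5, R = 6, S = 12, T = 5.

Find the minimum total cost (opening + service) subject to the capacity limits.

Open {A, C}: P→A 7·8=56, Q→C 7·5=35, R→C 2·6=12, S→C 7·12=84, T→A 9·5=45.
Loads: A carries 13/16, C carries 23/32. Service 232; fixed 299; total 531.
Next best feasible plan costs 541.

Minimum total cost: 531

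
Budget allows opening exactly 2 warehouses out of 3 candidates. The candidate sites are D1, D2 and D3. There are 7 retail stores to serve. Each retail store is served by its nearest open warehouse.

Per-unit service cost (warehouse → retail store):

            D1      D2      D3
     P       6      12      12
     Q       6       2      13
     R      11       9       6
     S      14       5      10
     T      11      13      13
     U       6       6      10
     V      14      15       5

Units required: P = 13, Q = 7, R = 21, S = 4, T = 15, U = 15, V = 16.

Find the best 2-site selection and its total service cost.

Choose D1 and D3; total service cost 621.

With exactly 2 open, each retail store uses its cheapest among the chosen.
{D1, D3}: P→D1 6·13=78, Q→D1 6·7=42, R→D3 6·21=126, S→D3 10·4=40, T→D1 11·15=165, U→D1 6·15=90, V→D3 5·16=80. Service cost 621.
{D2, D3}: service cost 681
{D1, D2}: service cost 780
Among all 3 size-2 choices, {D1, D3} is lowest.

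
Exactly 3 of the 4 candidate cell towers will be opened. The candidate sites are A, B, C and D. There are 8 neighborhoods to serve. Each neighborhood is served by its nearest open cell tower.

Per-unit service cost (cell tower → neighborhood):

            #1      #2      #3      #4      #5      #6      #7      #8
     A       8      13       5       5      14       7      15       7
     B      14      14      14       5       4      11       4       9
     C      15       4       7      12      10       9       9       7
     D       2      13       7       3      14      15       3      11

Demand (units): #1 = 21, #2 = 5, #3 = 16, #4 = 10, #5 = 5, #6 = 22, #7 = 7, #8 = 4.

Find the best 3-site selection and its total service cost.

Choose A, C and D; total service cost 425.

With exactly 3 open, each neighborhood uses its cheapest among the chosen.
{A, C, D}: #1→D 2·21=42, #2→C 4·5=20, #3→A 5·16=80, #4→D 3·10=30, #5→C 10·5=50, #6→A 7·22=154, #7→D 3·7=21, #8→A 7·4=28. Service cost 425.
{A, B, D}: service cost 440
{B, C, D}: service cost 471
Among all 4 size-3 choices, {A, C, D} is lowest.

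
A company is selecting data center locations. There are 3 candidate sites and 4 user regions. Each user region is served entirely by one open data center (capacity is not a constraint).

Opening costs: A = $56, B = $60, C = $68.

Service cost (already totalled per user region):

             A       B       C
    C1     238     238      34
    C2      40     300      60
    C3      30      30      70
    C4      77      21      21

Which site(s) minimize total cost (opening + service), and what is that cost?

For any fixed open set, each user region goes to its cheapest open site; total = fixed + service.
{A, C}: C1→C 34, C2→A 40, C3→A 30, C4→C 21. Service 125; fixed 124; total 249.
{C}: service 185 + fixed 68 = 253
{B, C}: service 145 + fixed 128 = 273
{A, B, C}: service 125 + fixed 184 = 309
(All 7 nonempty subsets were checked; A and C is lowest.)

Open A and C; minimum total cost 249.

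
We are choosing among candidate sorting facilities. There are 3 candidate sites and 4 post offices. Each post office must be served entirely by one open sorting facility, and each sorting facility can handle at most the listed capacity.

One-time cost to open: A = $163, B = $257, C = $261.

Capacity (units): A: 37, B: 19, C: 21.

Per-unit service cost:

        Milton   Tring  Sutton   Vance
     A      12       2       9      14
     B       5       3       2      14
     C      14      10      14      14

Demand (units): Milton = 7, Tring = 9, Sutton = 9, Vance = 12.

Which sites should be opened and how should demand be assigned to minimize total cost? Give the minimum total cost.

Open {A}: Milton→A 12·7=84, Tring→A 2·9=18, Sutton→A 9·9=81, Vance→A 14·12=168.
Loads: A carries 37/37. Service 351; fixed 163; total 514.
Next best feasible plan costs 659.

Minimum total cost: 514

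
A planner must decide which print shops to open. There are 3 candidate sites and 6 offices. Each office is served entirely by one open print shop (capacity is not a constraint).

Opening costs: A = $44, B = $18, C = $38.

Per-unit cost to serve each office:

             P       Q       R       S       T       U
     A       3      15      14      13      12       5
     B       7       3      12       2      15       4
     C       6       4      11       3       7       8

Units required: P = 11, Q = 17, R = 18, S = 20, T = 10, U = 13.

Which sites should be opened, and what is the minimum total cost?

For any fixed open set, each office goes to its cheapest open site; total = fixed + service.
{B, C}: P→C 6·11=66, Q→B 3·17=51, R→C 11·18=198, S→B 2·20=40, T→C 7·10=70, U→B 4·13=52. Service 477; fixed 56; total 533.
{A, B, C}: service 444 + fixed 100 = 544
{A, B}: service 512 + fixed 62 = 574
{B}: P→B 7·11=77, Q→B 3·17=51, R→B 12·18=216, S→B 2·20=40, T→B 15·10=150, U→B 4·13=52. Service 586; fixed 18; total 604.
No other subset beats 533.

Open B and C; minimum total cost 533.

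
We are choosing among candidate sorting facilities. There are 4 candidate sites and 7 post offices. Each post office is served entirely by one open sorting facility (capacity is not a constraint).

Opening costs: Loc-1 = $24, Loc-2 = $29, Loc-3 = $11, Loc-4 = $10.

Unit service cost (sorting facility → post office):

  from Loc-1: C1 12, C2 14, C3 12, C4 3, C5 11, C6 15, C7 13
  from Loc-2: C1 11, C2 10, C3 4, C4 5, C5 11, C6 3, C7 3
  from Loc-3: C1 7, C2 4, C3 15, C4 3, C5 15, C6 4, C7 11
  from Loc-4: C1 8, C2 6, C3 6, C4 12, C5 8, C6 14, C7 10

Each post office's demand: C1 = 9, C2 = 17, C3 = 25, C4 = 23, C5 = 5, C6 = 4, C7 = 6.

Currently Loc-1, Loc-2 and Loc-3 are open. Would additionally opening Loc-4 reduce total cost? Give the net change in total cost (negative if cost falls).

Current service cost with {Loc-1, Loc-2, Loc-3}: 385.
Adding Loc-4: each post office re-picks its cheapest; new service cost 370, saving 15.
Extra fixed cost: 10. Net change = 10 − 15 = -5.
(Totals: 449 → 444.)

Yes — net change −5 (cost falls by 5).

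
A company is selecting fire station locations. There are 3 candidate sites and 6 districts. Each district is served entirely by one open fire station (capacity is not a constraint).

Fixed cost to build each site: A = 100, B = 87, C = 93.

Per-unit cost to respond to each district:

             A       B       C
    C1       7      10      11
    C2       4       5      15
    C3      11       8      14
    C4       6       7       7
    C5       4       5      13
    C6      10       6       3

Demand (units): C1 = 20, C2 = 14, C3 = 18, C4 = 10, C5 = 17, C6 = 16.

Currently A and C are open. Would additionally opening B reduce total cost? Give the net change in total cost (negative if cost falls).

No — net change +33 (cost rises by 33).

Current service cost with {A, C}: 570.
Adding B: each district re-picks its cheapest; new service cost 516, saving 54.
Extra fixed cost: 87. Net change = 87 − 54 = 33.
(Totals: 763 → 796.)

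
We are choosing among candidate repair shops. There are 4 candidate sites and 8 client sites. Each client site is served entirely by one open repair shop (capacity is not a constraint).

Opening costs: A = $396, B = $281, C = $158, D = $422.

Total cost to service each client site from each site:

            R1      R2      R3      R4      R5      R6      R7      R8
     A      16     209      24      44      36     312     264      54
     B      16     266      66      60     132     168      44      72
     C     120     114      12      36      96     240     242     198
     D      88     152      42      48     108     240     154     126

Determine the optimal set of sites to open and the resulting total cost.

Open B and C; minimum total cost 997.

For any fixed open set, each client site goes to its cheapest open site; total = fixed + service.
{B, C}: R1→B 16, R2→C 114, R3→C 12, R4→C 36, R5→C 96, R6→B 168, R7→B 44, R8→B 72. Service 558; fixed 439; total 997.
{B}: R1→B 16, R2→B 266, R3→B 66, R4→B 60, R5→B 132, R6→B 168, R7→B 44, R8→B 72. Service 824; fixed 281; total 1105.
{C}: service 1058 + fixed 158 = 1216
{A, B, C, D}: service 480 + fixed 1257 = 1737
No other subset beats 997.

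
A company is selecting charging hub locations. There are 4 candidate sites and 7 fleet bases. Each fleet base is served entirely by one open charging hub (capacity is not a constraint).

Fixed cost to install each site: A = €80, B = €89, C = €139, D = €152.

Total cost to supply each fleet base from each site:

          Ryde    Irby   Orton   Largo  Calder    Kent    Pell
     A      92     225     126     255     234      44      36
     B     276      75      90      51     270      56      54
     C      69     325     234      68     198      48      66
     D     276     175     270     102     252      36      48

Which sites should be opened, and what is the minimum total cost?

Open A and B; minimum total cost 791.

For any fixed open set, each fleet base goes to its cheapest open site; total = fixed + service.
{A, B}: Ryde→A 92, Irby→B 75, Orton→B 90, Largo→B 51, Calder→A 234, Kent→A 44, Pell→A 36. Service 622; fixed 169; total 791.
{B, C}: Ryde→C 69, Irby→B 75, Orton→B 90, Largo→B 51, Calder→C 198, Kent→C 48, Pell→B 54. Service 585; fixed 228; total 813.
{A, B, C}: service 563 + fixed 308 = 871
{A, B, C, D}: service 555 + fixed 460 = 1015
(All 15 nonempty subsets were checked; A and B is lowest.)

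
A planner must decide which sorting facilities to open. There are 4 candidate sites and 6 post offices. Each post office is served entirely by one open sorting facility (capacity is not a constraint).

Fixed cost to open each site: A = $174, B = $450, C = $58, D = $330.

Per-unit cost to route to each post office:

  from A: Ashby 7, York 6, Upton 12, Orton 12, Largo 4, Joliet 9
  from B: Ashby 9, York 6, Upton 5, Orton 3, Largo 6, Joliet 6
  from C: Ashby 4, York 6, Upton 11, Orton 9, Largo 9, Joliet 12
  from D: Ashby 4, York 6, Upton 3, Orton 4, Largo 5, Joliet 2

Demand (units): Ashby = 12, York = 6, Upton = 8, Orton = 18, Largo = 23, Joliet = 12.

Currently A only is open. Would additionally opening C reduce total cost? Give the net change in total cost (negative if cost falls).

Yes — net change −40 (cost falls by 40).

Current service cost with {A}: 632.
Adding C: each post office re-picks its cheapest; new service cost 534, saving 98.
Extra fixed cost: 58. Net change = 58 − 98 = -40.
(Totals: 806 → 766.)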